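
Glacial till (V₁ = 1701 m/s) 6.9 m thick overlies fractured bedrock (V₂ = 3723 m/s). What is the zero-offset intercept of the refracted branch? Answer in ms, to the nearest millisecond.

7 ms

tᵢ = 2h·√(V₂²−V₁²)/(V₁V₂).
√(V₂²−V₁²) = √(3723²−1701²) = 3311.7 m/s.
tᵢ = 2·6.9·3311.7/(1701·3723) = 0.00722 s.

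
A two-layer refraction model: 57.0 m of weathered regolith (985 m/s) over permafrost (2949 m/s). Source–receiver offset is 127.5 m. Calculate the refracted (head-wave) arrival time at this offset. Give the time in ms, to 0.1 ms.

θ_c = arcsin(V₁/V₂) = arcsin(985/2949) = 19.51°, cos θ_c = 0.9426.
Intercept time tᵢ = 2h cos θ_c / V₁ = 2·57.0·0.9426/985 = 0.10909 s.
t = x/V₂ + tᵢ = 127.5/2949 + 0.10909 = 0.15232 s.

152.3 ms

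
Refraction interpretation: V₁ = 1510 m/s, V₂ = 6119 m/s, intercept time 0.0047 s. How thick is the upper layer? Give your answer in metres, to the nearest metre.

θ_c = arcsin(1510/6119) = 14.29°; cos θ_c = 0.9691.
tᵢ = 2h cos θ_c/V₁ ⇒ h = tᵢ·V₁/(2 cos θ_c) = 0.0047·1510/(2·0.9691) = 3.66 m.

4 m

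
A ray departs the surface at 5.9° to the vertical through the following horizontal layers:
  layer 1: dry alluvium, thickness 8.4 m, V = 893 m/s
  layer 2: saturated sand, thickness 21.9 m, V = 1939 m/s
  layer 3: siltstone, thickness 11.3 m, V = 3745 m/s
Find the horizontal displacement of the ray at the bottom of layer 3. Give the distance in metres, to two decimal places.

11.28 m

Ray parameter p = sin 5.9° / 893 m/s = 1.1511e-04 s/m.
Layer 1: θ = 5.90°; offset = 8.4·tan 5.90° = 0.8681 m.
Layer 2: sin θ = p·1939 = 0.2232 → θ = 12.90°; offset = 21.9·tan 12.90° = 5.0145 m.
Layer 3: sin θ = p·3745 = 0.4311 → θ = 25.54°; offset = 11.3·tan 25.54° = 5.3986 m.
Total horizontal offset = 11.2812 m.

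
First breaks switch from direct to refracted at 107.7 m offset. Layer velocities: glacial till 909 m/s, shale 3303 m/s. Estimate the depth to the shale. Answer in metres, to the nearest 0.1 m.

h = (x_cross/2)·√((V₂−V₁)/(V₂+V₁)).
(V₂−V₁)/(V₂+V₁) = (3303−909)/(3303+909) = 0.5684; √ = 0.7539.
h = (107.7/2)·0.7539 = 40.60 m.

40.6 m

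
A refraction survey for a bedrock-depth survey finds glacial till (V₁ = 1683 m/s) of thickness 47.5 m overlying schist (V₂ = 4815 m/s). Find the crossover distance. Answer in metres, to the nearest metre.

x_cross = 2h·√((V₂+V₁)/(V₂−V₁)).
(V₂+V₁)/(V₂−V₁) = (4815+1683)/(4815−1683) = 2.0747; √ = 1.4404.
x_cross = 2·47.5·1.4404 = 136.84 m.

137 m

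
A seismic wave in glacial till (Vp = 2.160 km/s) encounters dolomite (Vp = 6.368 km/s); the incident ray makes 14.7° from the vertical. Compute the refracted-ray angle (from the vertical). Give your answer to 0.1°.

sin θ₁/V₁ = sin θ₂/V₂ ⇒ sin θ₂ = 6.368·sin 14.7°/2.160 = 6.368·0.2538/2.160 = 0.7481.
θ₂ = sin⁻¹(0.7481) = 48.43° (from vertical).

48.4°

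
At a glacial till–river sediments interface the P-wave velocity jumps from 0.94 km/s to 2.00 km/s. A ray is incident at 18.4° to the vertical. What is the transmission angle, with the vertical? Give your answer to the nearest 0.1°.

42.2°

Snell's law: sin θ₂ = (V₂/V₁)·sin θ₁ = (2.00/0.94)·sin 18.4° = 0.6716.
θ₂ = arcsin 0.6716 = 42.19° from the normal.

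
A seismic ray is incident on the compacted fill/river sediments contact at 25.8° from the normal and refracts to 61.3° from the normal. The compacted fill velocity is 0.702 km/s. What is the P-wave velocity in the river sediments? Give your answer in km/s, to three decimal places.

Snell's law: sin 25.8°/V₁ = sin 61.3°/V₂.
V₂ = V₁·sin 61.3°/sin 25.8° = 0.702 × 2.0154 = 1.415 km/s.

1.415 km/s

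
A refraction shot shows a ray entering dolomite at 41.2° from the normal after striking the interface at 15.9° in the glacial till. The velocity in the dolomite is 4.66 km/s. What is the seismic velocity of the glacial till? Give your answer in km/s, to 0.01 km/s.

Snell's law: sin 15.9°/V₁ = sin 41.2°/V₂.
V₁ = V₂·sin 15.9°/sin 41.2° = 4.66 × 0.4159 = 1.94 km/s.

1.94 km/s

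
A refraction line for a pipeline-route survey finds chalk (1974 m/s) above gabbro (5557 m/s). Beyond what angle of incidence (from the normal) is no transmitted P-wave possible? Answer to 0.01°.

Critical incidence: sin θ_c = V₁/V₂ = 1974/5557 = 0.3552.
θ_c = arcsin 0.3552 = 20.81°.

20.81°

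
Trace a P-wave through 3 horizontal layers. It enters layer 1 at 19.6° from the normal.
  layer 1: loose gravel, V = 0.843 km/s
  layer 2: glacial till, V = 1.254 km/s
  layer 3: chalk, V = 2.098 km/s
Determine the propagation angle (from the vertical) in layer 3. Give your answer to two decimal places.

56.60°

Snell's law across each interface conserves sin θ / V, so sin θ_3 = V_3·sin θ₁/V₁.
sin θ_3 = 2.098 × sin 19.6° / 0.843 = 0.8348.
θ_3 = 56.60° from the vertical.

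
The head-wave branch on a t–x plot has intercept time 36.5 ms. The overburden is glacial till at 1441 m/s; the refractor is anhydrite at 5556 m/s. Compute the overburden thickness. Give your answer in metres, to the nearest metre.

27 m

h = tᵢ·V₁·V₂ / (2·√(V₂²−V₁²)).
√(V₂²−V₁²) = √(5556² − 1441²) = 5365.9 m/s.
h = 0.0365 s × 1441 × 5556 / (2 × 5365.9) = 27.23 m.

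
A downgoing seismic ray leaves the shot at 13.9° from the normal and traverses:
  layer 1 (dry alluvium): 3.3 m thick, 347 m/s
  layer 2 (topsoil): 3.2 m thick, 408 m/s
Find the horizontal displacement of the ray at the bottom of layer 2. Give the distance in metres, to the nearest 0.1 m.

Apply Snell's law at each interface; in layer i the horizontal offset is hᵢ·tan θᵢ.
Layer 1: θ = 13.90°; offset = 3.3·tan 13.90° = 0.817 m.
Layer 2: sin θ = 408·sin 13.9°/347 = 0.2825, θ = 16.41°; offset = 3.2·tan 16.41° = 0.942 m.
Summing the layer offsets gives 1.759 m.

1.8 m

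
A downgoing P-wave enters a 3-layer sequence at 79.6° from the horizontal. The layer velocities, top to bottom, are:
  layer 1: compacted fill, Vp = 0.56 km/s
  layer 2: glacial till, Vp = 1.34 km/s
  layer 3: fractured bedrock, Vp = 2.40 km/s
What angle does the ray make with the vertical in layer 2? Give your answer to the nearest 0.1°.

25.6°

From the normal: θ₁ = 90° − 79.6° = 10.4°.
Snell's law across each interface conserves sin θ / V, so sin θ_2 = V_2·sin θ₁/V₁.
sin θ_2 = 1.34 × sin 10.4° / 0.56 = 0.4320.
θ_2 = arcsin 0.4320 = 25.59°.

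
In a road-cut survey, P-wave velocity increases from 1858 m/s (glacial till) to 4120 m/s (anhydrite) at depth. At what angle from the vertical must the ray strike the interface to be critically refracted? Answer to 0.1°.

At critical incidence the refracted ray runs along the interface (θ₂ = 90°), so sin θ_c = V₁/V₂.
θ_c = arcsin(1858/4120) = arcsin 0.4510 = 26.81°.

26.8°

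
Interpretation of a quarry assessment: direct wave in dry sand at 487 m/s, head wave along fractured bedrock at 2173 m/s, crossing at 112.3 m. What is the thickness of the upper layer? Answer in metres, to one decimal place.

x_cross = 2h·√((V₂+V₁)/(V₂−V₁)) → h = x_cross / (2·√((V₂+V₁)/(V₂−V₁))).
√((V₂+V₁)/(V₂−V₁)) = √((2173+487)/(2173−487)) = 1.2561.
h = 112.3 / (2·1.2561) = 44.70 m.

44.7 m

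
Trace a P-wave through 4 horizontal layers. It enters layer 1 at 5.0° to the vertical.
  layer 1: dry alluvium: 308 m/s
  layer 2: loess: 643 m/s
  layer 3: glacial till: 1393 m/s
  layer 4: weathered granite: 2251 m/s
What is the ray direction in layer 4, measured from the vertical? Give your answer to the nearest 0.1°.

39.6°

Snell's law across each interface conserves sin θ / V, so sin θ_4 = V_4·sin θ₁/V₁.
sin θ_4 = 2251 × sin 5.0° / 308 = 0.6370.
θ_4 = 39.57° from the vertical.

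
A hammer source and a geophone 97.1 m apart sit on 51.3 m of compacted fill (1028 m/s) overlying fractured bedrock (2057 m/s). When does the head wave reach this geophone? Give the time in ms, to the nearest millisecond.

134 ms

θ_c = arcsin(V₁/V₂) = arcsin(1028/2057) = 29.98°, cos θ_c = 0.8662.
Intercept time tᵢ = 2h cos θ_c / V₁ = 2·51.3·0.8662/1028 = 0.08645 s.
t = x/V₂ + tᵢ = 97.1/2057 + 0.08645 = 0.13365 s.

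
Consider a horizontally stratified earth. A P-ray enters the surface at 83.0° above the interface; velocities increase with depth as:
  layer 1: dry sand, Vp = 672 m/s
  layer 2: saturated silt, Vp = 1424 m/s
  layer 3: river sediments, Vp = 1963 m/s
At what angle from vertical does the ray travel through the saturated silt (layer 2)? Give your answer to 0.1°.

From the normal: θ₁ = 90° − 83.0° = 7.0°.
Snell's law across each interface conserves sin θ / V, so sin θ_2 = V_2·sin θ₁/V₁.
sin θ_2 = 1424 × sin 7.0° / 672 = 0.2582.
θ_2 = arcsin 0.2582 = 14.97°.

15.0°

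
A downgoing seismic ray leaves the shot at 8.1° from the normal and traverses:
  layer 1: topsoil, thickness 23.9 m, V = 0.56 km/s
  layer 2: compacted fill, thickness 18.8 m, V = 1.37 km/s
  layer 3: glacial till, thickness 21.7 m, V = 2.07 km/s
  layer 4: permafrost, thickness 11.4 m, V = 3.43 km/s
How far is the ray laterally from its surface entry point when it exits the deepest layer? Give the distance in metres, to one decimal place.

Apply Snell's law at each interface; in layer i the horizontal offset is hᵢ·tan θᵢ.
Layer 1: θ = 8.10°; offset = 23.9·tan 8.10° = 3.401 m.
Layer 2: sin θ = 1.37·sin 8.1°/0.56 = 0.3447, θ = 20.16°; offset = 18.8·tan 20.16° = 6.904 m.
Layer 3: sin θ = 2.07·sin 8.1°/0.56 = 0.5208, θ = 31.39°; offset = 21.7·tan 31.39° = 13.240 m.
Layer 4: sin θ = 3.43·sin 8.1°/0.56 = 0.8630, θ = 59.66°; offset = 11.4·tan 59.66° = 19.475 m.
Summing the layer offsets gives 43.020 m.

43.0 m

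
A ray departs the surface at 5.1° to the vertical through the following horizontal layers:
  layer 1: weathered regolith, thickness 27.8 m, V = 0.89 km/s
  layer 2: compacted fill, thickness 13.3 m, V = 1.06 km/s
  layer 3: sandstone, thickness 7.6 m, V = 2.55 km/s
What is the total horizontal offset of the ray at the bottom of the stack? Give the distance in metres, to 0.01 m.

Apply Snell's law at each interface; in layer i the horizontal offset is hᵢ·tan θᵢ.
Layer 1: θ = 5.10°; offset = 27.8·tan 5.10° = 2.4811 m.
Layer 2: sin θ = 1.06·sin 5.1°/0.89 = 0.1059, θ = 6.08°; offset = 13.3·tan 6.08° = 1.4161 m.
Layer 3: sin θ = 2.55·sin 5.1°/0.89 = 0.2547, θ = 14.76°; offset = 7.6·tan 14.76° = 2.0017 m.
Σ offsets = 5.8989 m.

5.90 m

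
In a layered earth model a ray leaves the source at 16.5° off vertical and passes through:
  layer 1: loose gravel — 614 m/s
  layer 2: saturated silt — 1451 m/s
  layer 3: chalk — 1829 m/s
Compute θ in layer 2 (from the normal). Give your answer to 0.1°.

Ray parameter p = sin 16.5° / 614 = 4.6257e-04 s/m.
sin θ_2 = p·V_2 = 4.6257e-04 × 1451 = 0.6712.
θ_2 = 42.16° from the vertical.

42.2°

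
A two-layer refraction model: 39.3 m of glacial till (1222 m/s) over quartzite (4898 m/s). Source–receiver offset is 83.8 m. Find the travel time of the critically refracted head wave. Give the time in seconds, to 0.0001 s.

0.0794 s

θ_c = arcsin(V₁/V₂) = arcsin(1222/4898) = 14.45°, cos θ_c = 0.9684.
Intercept time tᵢ = 2h cos θ_c / V₁ = 2·39.3·0.9684/1222 = 0.06229 s.
t = x/V₂ + tᵢ = 83.8/4898 + 0.06229 = 0.07940 s.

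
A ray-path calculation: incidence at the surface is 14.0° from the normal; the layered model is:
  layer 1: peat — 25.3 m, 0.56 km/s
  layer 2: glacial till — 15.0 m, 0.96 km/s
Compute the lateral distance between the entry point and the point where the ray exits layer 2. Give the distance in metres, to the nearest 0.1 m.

13.1 m

Apply Snell's law at each interface; in layer i the horizontal offset is hᵢ·tan θᵢ.
Layer 1: θ = 14.00°; offset = 25.3·tan 14.00° = 6.308 m.
Layer 2: sin θ = 0.96·sin 14.0°/0.56 = 0.4147, θ = 24.50°; offset = 15.0·tan 24.50° = 6.836 m.
Summing the layer offsets gives 13.144 m.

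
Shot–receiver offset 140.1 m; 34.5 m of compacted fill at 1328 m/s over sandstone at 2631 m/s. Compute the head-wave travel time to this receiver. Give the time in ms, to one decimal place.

98.1 ms

θ_c = arcsin(V₁/V₂) = arcsin(1328/2631) = 30.31°, cos θ_c = 0.8633.
Intercept time tᵢ = 2h cos θ_c / V₁ = 2·34.5·0.8633/1328 = 0.04485 s.
t = x/V₂ + tᵢ = 140.1/2631 + 0.04485 = 0.09810 s.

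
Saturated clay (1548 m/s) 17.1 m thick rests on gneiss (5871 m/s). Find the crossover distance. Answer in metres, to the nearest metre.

45 m

x_cross = 2h·√((V₂+V₁)/(V₂−V₁)).
(V₂+V₁)/(V₂−V₁) = (5871+1548)/(5871−1548) = 1.7162; √ = 1.3100.
x_cross = 2·17.1·1.3100 = 44.80 m.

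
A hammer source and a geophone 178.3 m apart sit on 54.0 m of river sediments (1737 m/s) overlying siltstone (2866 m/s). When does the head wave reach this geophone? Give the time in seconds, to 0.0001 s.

t = x/V₂ + 2h·√(V₂²−V₁²)/(V₁V₂).
√(V₂²−V₁²) = √(2866²−1737²) = 2279.6 m/s; delay term = 2·54.0·2279.6/(1737·2866) = 0.04946 s.
t = 178.3/2866 + 0.04946 = 0.11167 s.

0.1117 s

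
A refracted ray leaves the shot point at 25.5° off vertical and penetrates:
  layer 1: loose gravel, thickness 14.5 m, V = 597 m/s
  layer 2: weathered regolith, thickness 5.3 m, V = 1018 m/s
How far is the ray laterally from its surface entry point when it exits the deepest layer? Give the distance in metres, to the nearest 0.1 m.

Apply Snell's law at each interface; in layer i the horizontal offset is hᵢ·tan θᵢ.
Layer 1: θ = 25.50°; offset = 14.5·tan 25.50° = 6.916 m.
Layer 2: sin θ = 1018·sin 25.5°/597 = 0.7341, θ = 47.23°; offset = 5.3·tan 47.23° = 5.730 m.
Total horizontal offset = 12.646 m.

12.6 m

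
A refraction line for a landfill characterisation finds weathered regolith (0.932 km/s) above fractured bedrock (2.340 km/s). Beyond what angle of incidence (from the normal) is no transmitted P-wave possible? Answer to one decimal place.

At critical incidence the refracted ray runs along the interface (θ₂ = 90°), so sin θ_c = V₁/V₂.
θ_c = arcsin(0.932/2.340) = arcsin 0.3983 = 23.47°.

23.5°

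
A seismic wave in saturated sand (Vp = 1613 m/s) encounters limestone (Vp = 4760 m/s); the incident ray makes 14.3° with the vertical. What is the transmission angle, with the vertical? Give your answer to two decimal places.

46.79°

Snell's law: sin θ₂ = (V₂/V₁)·sin θ₁ = (4760/1613)·sin 14.3° = 0.7289.
θ₂ = arcsin 0.7289 = 46.79° from the normal.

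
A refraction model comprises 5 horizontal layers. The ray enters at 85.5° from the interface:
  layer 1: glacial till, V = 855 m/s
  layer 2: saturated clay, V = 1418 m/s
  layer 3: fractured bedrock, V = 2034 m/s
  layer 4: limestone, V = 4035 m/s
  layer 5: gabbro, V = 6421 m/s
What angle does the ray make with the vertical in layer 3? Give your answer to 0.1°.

10.8°

From the normal: θ₁ = 90° − 85.5° = 4.5°.
Ray parameter p = sin 4.5° / 855 = 9.1765e-05 s/m.
sin θ_3 = p·V_3 = 9.1765e-05 × 2034 = 0.1867.
θ_3 = 10.76° from the vertical.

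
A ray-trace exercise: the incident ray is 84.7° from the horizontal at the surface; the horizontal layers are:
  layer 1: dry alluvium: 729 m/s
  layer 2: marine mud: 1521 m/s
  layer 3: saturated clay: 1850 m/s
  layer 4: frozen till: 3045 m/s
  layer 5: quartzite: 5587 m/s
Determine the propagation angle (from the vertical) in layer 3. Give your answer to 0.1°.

From the normal: θ₁ = 90° − 84.7° = 5.3°.
Ray parameter p = sin 5.3° / 729 = 1.2671e-04 s/m.
sin θ_3 = p·V_3 = 1.2671e-04 × 1850 = 0.2344.
θ_3 = 13.56° from the vertical.

13.6°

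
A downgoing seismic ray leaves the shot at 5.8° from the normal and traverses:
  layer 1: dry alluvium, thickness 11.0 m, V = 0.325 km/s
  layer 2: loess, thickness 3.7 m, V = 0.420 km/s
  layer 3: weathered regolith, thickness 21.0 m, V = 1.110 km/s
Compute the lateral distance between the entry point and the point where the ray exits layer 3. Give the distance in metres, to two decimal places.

9.33 m

Ray parameter p = sin 5.8° / 0.325 km/s = 3.1094e-01 s/km.
Layer 1: θ = 5.80°; offset = 11.0·tan 5.80° = 1.1173 m.
Layer 2: sin θ = p·0.420 = 0.1306 → θ = 7.50°; offset = 3.7·tan 7.50° = 0.4874 m.
Layer 3: sin θ = p·1.110 = 0.3451 → θ = 20.19°; offset = 21.0·tan 20.19° = 7.7226 m.
Total horizontal offset = 9.3274 m.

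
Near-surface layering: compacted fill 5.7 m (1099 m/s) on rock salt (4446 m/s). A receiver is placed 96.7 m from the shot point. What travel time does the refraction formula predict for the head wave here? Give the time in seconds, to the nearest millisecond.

θ_c = arcsin(V₁/V₂) = arcsin(1099/4446) = 14.31°, cos θ_c = 0.9690.
Intercept time tᵢ = 2h cos θ_c / V₁ = 2·5.7·0.9690/1099 = 0.01005 s.
t = x/V₂ + tᵢ = 96.7/4446 + 0.01005 = 0.03180 s.

0.032 s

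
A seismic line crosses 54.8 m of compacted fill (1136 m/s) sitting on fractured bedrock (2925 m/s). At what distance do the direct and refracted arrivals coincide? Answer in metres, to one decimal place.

x_cross = 2h·√((V₂+V₁)/(V₂−V₁)).
(V₂+V₁)/(V₂−V₁) = (2925+1136)/(2925−1136) = 2.2700; √ = 1.5066.
x_cross = 2·54.8·1.5066 = 165.13 m.

165.1 m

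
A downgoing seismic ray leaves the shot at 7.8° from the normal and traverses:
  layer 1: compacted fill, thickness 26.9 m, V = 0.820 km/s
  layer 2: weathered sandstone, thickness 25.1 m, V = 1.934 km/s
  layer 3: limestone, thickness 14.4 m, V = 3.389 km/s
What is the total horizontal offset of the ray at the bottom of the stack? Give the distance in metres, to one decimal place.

21.9 m

p = sin θ₁/V₁ = sin 7.8°/0.820 = 1.6551e-01 s/km is conserved through the stack.
Layer 1: θ = 7.80°; offset = 26.9·tan 7.80° = 3.685 m.
Layer 2: sin θ = p·1.934 = 0.3201 → θ = 18.67°; offset = 25.1·tan 18.67° = 8.480 m.
Layer 3: sin θ = p·3.389 = 0.5609 → θ = 34.12°; offset = 14.4·tan 34.12° = 9.756 m.
Summing the layer offsets gives 21.922 m.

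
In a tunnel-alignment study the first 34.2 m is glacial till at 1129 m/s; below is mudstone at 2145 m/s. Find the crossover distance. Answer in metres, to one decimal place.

122.8 m

x_cross = 2h·√((V₂+V₁)/(V₂−V₁)).
(V₂+V₁)/(V₂−V₁) = (2145+1129)/(2145−1129) = 3.2224; √ = 1.7951.
x_cross = 2·34.2·1.7951 = 122.79 m.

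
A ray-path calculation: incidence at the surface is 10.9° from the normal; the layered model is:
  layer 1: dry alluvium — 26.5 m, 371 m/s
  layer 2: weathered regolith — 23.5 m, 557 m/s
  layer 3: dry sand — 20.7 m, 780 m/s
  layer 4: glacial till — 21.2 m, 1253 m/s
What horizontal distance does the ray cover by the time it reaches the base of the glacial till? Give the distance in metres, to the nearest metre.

Ray parameter p = sin 10.9° / 371 m/s = 5.0969e-04 s/m.
Layer 1: θ = 10.90°; offset = 26.5·tan 10.90° = 5.103 m.
Layer 2: sin θ = p·557 = 0.2839 → θ = 16.49°; offset = 23.5·tan 16.49° = 6.958 m.
Layer 3: sin θ = p·780 = 0.3976 → θ = 23.43°; offset = 20.7·tan 23.43° = 8.969 m.
Layer 4: sin θ = p·1253 = 0.6386 → θ = 39.69°; offset = 21.2·tan 39.69° = 17.595 m.
Total horizontal offset = 38.624 m.

39 m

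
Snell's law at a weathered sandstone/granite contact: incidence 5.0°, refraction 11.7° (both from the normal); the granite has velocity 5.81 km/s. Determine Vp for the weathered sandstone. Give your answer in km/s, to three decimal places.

Snell's law: sin 5.0°/V₁ = sin 11.7°/V₂.
V₁ = V₂·sin 5.0°/sin 11.7° = 5.81 × 0.4298 = 2.497 km/s.

2.497 km/s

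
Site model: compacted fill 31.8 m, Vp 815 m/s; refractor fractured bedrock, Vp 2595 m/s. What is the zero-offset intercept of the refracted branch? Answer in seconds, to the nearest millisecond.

θ_c = arcsin(V₁/V₂) = arcsin(815/2595) = 18.30°; cos θ_c = 0.9494.
tᵢ = 2h·cos θ_c / V₁ = 2·31.8·0.9494 / 815 = 0.07409 s.

0.074 s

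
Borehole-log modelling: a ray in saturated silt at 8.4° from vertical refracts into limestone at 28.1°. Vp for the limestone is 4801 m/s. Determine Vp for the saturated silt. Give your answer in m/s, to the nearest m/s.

Snell's law: sin 8.4°/V₁ = sin 28.1°/V₂.
V₁ = V₂·sin 8.4°/sin 28.1° = 4801 × 0.3101 = 1489.02 m/s.

1489 m/s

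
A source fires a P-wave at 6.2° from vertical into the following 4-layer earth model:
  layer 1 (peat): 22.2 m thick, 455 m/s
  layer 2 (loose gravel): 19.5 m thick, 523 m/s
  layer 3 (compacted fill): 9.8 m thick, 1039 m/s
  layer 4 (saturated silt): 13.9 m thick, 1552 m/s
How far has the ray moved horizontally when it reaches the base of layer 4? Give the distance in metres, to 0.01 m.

12.85 m

Apply Snell's law at each interface; in layer i the horizontal offset is hᵢ·tan θᵢ.
Layer 1: θ = 6.20°; offset = 22.2·tan 6.20° = 2.4117 m.
Layer 2: sin θ = 523·sin 6.2°/455 = 0.1241, θ = 7.13°; offset = 19.5·tan 7.13° = 2.4396 m.
Layer 3: sin θ = 1039·sin 6.2°/455 = 0.2466, θ = 14.28°; offset = 9.8·tan 14.28° = 2.4939 m.
Layer 4: sin θ = 1552·sin 6.2°/455 = 0.3684, θ = 21.62°; offset = 13.9·tan 21.62° = 5.5079 m.
Summing the layer offsets gives 12.8531 m.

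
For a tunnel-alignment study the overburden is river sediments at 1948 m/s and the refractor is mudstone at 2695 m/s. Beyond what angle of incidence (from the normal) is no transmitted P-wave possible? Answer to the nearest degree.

At critical incidence the refracted ray runs along the interface (θ₂ = 90°), so sin θ_c = V₁/V₂.
θ_c = arcsin(1948/2695) = arcsin 0.7228 = 46.29°.

46°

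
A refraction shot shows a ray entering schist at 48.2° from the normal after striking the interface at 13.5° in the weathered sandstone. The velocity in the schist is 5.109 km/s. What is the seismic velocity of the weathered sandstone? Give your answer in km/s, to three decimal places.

1.600 km/s

sin 13.5° = 0.2334; sin 48.2° = 0.7455.
V₁ = V₂·(sin θ₁/sin θ₂) = 5.109·(0.2334/0.7455) = 1.600 km/s.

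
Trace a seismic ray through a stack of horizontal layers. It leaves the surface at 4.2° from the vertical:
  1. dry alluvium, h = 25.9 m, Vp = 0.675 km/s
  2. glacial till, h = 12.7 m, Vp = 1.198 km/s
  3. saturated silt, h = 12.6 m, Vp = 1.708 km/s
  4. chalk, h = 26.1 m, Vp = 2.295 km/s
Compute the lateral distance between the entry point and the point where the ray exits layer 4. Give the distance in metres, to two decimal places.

Ray parameter p = sin 4.2° / 0.675 km/s = 1.0850e-01 s/km.
Layer 1: θ = 4.20°; offset = 25.9·tan 4.20° = 1.9020 m.
Layer 2: sin θ = p·1.198 = 0.1300 → θ = 7.47°; offset = 12.7·tan 7.47° = 1.6649 m.
Layer 3: sin θ = p·1.708 = 0.1853 → θ = 10.68°; offset = 12.6·tan 10.68° = 2.3762 m.
Layer 4: sin θ = p·2.295 = 0.2490 → θ = 14.42°; offset = 26.1·tan 14.42° = 6.7105 m.
Σ offsets = 12.6536 m.

12.65 m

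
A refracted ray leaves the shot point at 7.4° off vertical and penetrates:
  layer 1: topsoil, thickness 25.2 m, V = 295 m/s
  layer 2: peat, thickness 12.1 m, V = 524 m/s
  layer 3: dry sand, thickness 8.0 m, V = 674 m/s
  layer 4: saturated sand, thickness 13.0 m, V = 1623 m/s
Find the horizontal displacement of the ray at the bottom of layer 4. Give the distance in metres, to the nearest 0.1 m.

21.6 m

Ray parameter p = sin 7.4° / 295 m/s = 4.3660e-04 s/m.
Layer 1: θ = 7.40°; offset = 25.2·tan 7.40° = 3.273 m.
Layer 2: sin θ = p·524 = 0.2288 → θ = 13.23°; offset = 12.1·tan 13.23° = 2.844 m.
Layer 3: sin θ = p·674 = 0.2943 → θ = 17.11°; offset = 8.0·tan 17.11° = 2.463 m.
Layer 4: sin θ = p·1623 = 0.7086 → θ = 45.12°; offset = 13.0·tan 45.12° = 13.055 m.
Σ offsets = 21.635 m.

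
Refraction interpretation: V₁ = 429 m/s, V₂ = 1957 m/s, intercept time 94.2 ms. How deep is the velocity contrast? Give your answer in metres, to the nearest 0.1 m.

h = tᵢ·V₁·V₂ / (2·√(V₂²−V₁²)).
√(V₂²−V₁²) = √(1957² − 429²) = 1909.4 m/s.
h = 0.0942 s × 429 × 1957 / (2 × 1909.4) = 20.71 m.

20.7 m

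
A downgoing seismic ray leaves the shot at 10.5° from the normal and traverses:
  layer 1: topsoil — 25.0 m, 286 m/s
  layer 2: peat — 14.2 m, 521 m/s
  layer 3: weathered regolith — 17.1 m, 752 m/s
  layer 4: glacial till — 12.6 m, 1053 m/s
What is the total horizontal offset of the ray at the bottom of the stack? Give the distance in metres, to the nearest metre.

p = sin θ₁/V₁ = sin 10.5°/286 = 6.3719e-04 s/m is conserved through the stack.
Layer 1: θ = 10.50°; offset = 25.0·tan 10.50° = 4.633 m.
Layer 2: sin θ = p·521 = 0.3320 → θ = 19.39°; offset = 14.2·tan 19.39° = 4.997 m.
Layer 3: sin θ = p·752 = 0.4792 → θ = 28.63°; offset = 17.1·tan 28.63° = 9.335 m.
Layer 4: sin θ = p·1053 = 0.6710 → θ = 42.14°; offset = 12.6·tan 42.14° = 11.401 m.
Total horizontal offset = 30.367 m.

30 m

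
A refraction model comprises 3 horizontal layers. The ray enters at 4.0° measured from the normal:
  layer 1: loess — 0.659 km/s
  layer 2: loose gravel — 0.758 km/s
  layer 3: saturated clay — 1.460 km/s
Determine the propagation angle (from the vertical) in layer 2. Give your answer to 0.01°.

4.60°

Ray parameter p = sin 4.0° / 0.659 = 1.0585e-01 s/km.
sin θ_2 = p·V_2 = 1.0585e-01 × 0.758 = 0.0802.
θ_2 = arcsin 0.0802 = 4.60°.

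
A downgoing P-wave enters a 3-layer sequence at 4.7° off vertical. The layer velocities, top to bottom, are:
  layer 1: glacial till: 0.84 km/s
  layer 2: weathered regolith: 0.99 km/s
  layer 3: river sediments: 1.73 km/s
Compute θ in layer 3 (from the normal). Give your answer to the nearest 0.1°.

Ray parameter p = sin 4.7° / 0.84 = 9.7546e-02 s/km.
sin θ_3 = p·V_3 = 9.7546e-02 × 1.73 = 0.1688.
θ_3 = arcsin 0.1688 = 9.72°.

9.7°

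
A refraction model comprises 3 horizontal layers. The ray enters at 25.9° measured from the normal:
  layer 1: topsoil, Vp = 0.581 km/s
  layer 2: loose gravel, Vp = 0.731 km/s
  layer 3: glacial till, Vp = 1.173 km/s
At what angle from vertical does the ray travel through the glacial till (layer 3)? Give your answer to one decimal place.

Ray parameter p = sin 25.9° / 0.581 = 7.5181e-01 s/km.
sin θ_3 = p·V_3 = 7.5181e-01 × 1.173 = 0.8819.
θ_3 = 61.87° from the vertical.

61.9°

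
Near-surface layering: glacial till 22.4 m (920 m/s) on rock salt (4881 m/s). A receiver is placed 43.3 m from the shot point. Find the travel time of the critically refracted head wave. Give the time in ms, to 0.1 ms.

56.7 ms

θ_c = arcsin(V₁/V₂) = arcsin(920/4881) = 10.86°, cos θ_c = 0.9821.
Intercept time tᵢ = 2h cos θ_c / V₁ = 2·22.4·0.9821/920 = 0.04782 s.
t = x/V₂ + tᵢ = 43.3/4881 + 0.04782 = 0.05669 s.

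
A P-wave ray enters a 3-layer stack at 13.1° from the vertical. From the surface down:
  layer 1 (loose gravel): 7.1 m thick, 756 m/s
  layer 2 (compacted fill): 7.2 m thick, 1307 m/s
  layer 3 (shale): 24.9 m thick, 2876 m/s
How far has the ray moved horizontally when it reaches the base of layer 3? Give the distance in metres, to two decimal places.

47.11 m

Apply Snell's law at each interface; in layer i the horizontal offset is hᵢ·tan θᵢ.
Layer 1: θ = 13.10°; offset = 7.1·tan 13.10° = 1.6522 m.
Layer 2: sin θ = 1307·sin 13.1°/756 = 0.3918, θ = 23.07°; offset = 7.2·tan 23.07° = 3.0665 m.
Layer 3: sin θ = 2876·sin 13.1°/756 = 0.8622, θ = 59.57°; offset = 24.9·tan 59.57° = 42.3874 m.
Total horizontal offset = 47.1061 m.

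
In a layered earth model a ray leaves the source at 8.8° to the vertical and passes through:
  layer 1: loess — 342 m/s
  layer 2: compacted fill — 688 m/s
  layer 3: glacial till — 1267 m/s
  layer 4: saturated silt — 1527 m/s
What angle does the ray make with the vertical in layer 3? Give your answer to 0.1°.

34.5°

Ray parameter p = sin 8.8° / 342 = 4.4733e-04 s/m.
sin θ_3 = p·V_3 = 4.4733e-04 × 1267 = 0.5668.
θ_3 = 34.52° from the vertical.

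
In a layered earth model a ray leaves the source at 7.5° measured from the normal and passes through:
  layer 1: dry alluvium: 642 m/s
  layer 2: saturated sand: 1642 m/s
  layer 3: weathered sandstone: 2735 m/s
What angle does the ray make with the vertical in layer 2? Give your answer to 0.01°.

19.50°

Snell's law across each interface conserves sin θ / V, so sin θ_2 = V_2·sin θ₁/V₁.
sin θ_2 = 1642 × sin 7.5° / 642 = 0.3338.
θ_2 = arcsin 0.3338 = 19.50°.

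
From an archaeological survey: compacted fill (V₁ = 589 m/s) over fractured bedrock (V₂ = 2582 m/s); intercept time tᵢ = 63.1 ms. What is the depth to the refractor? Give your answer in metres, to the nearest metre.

19 m

h = tᵢ·V₁·V₂ / (2·√(V₂²−V₁²)).
√(V₂²−V₁²) = √(2582² − 589²) = 2513.9 m/s.
h = 0.0631 s × 589 × 2582 / (2 × 2513.9) = 19.09 m.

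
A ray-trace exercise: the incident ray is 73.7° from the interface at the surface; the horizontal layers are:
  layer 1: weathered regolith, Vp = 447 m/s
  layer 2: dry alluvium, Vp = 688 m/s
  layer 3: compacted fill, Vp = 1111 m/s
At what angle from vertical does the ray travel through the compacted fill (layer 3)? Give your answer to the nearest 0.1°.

44.2°

From the normal: θ₁ = 90° − 73.7° = 16.3°.
Snell's law across each interface conserves sin θ / V, so sin θ_3 = V_3·sin θ₁/V₁.
sin θ_3 = 1111 × sin 16.3° / 447 = 0.6976.
θ_3 = 44.23° from the vertical.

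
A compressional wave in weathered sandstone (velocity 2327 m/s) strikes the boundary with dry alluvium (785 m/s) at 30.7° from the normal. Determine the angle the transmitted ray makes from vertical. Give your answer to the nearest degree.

Snell's law: sin θ₂ = (V₂/V₁)·sin θ₁ = (785/2327)·sin 30.7° = 0.1722.
θ₂ = sin⁻¹(0.1722) = 9.92° (from vertical).

10°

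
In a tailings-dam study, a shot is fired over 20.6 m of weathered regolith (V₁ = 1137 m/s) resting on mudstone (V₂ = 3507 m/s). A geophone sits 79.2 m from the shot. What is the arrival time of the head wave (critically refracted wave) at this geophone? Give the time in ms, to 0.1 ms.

56.9 ms

t = x/V₂ + 2h·√(V₂²−V₁²)/(V₁V₂).
√(V₂²−V₁²) = √(3507²−1137²) = 3317.6 m/s; delay term = 2·20.6·3317.6/(1137·3507) = 0.03428 s.
t = 79.2/3507 + 0.03428 = 0.05686 s.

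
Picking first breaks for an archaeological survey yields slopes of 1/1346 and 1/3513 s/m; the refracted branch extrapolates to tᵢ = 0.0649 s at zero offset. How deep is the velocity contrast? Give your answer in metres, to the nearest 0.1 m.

θ_c = arcsin(1346/3513) = 22.53°; cos θ_c = 0.9237.
tᵢ = 2h cos θ_c/V₁ ⇒ h = tᵢ·V₁/(2 cos θ_c) = 0.0649·1346/(2·0.9237) = 47.29 m.

47.3 m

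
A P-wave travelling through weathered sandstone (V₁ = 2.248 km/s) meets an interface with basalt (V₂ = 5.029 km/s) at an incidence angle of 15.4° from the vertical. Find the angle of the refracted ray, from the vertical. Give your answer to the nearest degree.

36°

Snell's law: sin θ₂ = (V₂/V₁)·sin θ₁ = (5.029/2.248)·sin 15.4° = 0.5941.
θ₂ = sin⁻¹(0.5941) = 36.45° (from vertical).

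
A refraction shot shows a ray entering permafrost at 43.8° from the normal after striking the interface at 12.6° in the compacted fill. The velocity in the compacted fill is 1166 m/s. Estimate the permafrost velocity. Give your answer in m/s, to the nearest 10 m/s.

3700 m/s

sin 12.6° = 0.2181; sin 43.8° = 0.6921.
V₂ = V₁·(sin θ₂/sin θ₁) = 1166·(0.6921/0.2181) = 3699.58 m/s.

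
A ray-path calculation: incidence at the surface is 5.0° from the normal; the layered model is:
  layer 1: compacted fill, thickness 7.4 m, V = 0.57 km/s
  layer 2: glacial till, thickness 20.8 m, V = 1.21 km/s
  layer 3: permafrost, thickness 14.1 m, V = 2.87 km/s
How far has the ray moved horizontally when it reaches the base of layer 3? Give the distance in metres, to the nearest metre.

p = sin θ₁/V₁ = sin 5.0°/0.57 = 1.5290e-01 s/km is conserved through the stack.
Layer 1: θ = 5.00°; offset = 7.4·tan 5.00° = 0.647 m.
Layer 2: sin θ = p·1.21 = 0.1850 → θ = 10.66°; offset = 20.8·tan 10.66° = 3.916 m.
Layer 3: sin θ = p·2.87 = 0.4388 → θ = 26.03°; offset = 14.1·tan 26.03° = 6.886 m.
Total horizontal offset = 11.449 m.

11 m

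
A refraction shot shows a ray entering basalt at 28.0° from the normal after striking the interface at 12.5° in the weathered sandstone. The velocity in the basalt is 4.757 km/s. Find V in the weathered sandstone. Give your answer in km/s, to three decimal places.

2.193 km/s

sin 12.5° = 0.2164; sin 28.0° = 0.4695.
V₁ = V₂·(sin θ₁/sin θ₂) = 4.757·(0.2164/0.4695) = 2.193 km/s.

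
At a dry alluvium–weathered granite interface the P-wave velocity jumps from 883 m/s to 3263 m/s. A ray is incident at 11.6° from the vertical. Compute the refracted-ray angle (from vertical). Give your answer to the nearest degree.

48°

sin θ₁/V₁ = sin θ₂/V₂ ⇒ sin θ₂ = 3263·sin 11.6°/883 = 3263·0.2011/883 = 0.7431.
θ₂ = sin⁻¹(0.7431) = 47.99° (from vertical).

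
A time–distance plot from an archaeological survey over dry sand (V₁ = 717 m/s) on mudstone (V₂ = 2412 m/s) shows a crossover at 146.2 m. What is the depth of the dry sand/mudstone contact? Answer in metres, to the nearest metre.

h = (x_cross/2)·√((V₂−V₁)/(V₂+V₁)).
(V₂−V₁)/(V₂+V₁) = (2412−717)/(2412+717) = 0.5417; √ = 0.7360.
h = (146.2/2)·0.7360 = 53.80 m.

54 m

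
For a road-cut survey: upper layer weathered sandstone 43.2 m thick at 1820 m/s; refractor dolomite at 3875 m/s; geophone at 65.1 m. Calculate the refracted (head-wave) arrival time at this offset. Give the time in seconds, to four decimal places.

θ_c = arcsin(V₁/V₂) = arcsin(1820/3875) = 28.01°, cos θ_c = 0.8828.
Intercept time tᵢ = 2h cos θ_c / V₁ = 2·43.2·0.8828/1820 = 0.04191 s.
t = x/V₂ + tᵢ = 65.1/3875 + 0.04191 = 0.05871 s.

0.0587 s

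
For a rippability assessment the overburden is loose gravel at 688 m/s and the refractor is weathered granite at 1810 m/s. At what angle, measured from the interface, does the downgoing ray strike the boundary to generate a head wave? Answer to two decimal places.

67.66°

Critical incidence: sin θ_c = V₁/V₂ = 688/1810 = 0.3801.
θ_c = arcsin 0.3801 = 22.34°.
Measured from the interface: 90° − 22.34° = 67.66°.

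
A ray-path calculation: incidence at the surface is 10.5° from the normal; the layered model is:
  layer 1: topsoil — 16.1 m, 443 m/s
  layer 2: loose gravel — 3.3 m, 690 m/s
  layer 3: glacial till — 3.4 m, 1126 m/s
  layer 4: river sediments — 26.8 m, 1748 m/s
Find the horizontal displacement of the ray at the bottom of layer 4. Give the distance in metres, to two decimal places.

p = sin θ₁/V₁ = sin 10.5°/443 = 4.1137e-04 s/m is conserved through the stack.
Layer 1: θ = 10.50°; offset = 16.1·tan 10.50° = 2.9840 m.
Layer 2: sin θ = p·690 = 0.2838 → θ = 16.49°; offset = 3.3·tan 16.49° = 0.9769 m.
Layer 3: sin θ = p·1126 = 0.4632 → θ = 27.59°; offset = 3.4·tan 27.59° = 1.7770 m.
Layer 4: sin θ = p·1748 = 0.7191 → θ = 45.98°; offset = 26.8·tan 45.98° = 27.7306 m.
Total horizontal offset = 33.4684 m.

33.47 m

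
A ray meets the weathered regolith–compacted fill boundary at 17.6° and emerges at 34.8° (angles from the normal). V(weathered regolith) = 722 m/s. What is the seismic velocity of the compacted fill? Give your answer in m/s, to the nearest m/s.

1363 m/s

sin 17.6° = 0.3024; sin 34.8° = 0.5707.
V₂ = V₁·(sin θ₂/sin θ₁) = 722·(0.5707/0.3024) = 1362.75 m/s.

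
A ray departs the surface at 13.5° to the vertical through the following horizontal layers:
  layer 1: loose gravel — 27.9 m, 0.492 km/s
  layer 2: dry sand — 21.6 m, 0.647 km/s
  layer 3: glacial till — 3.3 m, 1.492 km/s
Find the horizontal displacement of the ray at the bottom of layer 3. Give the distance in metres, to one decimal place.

Apply Snell's law at each interface; in layer i the horizontal offset is hᵢ·tan θᵢ.
Layer 1: θ = 13.50°; offset = 27.9·tan 13.50° = 6.698 m.
Layer 2: sin θ = 0.647·sin 13.5°/0.492 = 0.3070, θ = 17.88°; offset = 21.6·tan 17.88° = 6.967 m.
Layer 3: sin θ = 1.492·sin 13.5°/0.492 = 0.7079, θ = 45.07°; offset = 3.3·tan 45.07° = 3.308 m.
Total horizontal offset = 16.973 m.

17.0 m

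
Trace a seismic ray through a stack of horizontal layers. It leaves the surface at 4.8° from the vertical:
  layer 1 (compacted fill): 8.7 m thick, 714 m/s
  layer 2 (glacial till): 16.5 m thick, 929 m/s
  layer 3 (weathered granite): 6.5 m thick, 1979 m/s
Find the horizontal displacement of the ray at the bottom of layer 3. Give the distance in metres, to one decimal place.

4.1 m

p = sin θ₁/V₁ = sin 4.8°/714 = 1.1720e-04 s/m is conserved through the stack.
Layer 1: θ = 4.80°; offset = 8.7·tan 4.80° = 0.731 m.
Layer 2: sin θ = p·929 = 0.1089 → θ = 6.25°; offset = 16.5·tan 6.25° = 1.807 m.
Layer 3: sin θ = p·1979 = 0.2319 → θ = 13.41°; offset = 6.5·tan 13.41° = 1.550 m.
Σ offsets = 4.088 m.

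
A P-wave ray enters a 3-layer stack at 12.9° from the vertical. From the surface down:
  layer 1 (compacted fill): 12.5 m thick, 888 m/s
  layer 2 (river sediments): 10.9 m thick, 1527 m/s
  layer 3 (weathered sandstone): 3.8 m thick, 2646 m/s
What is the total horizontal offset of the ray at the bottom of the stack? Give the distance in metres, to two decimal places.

Ray parameter p = sin 12.9° / 888 m/s = 2.5141e-04 s/m.
Layer 1: θ = 12.90°; offset = 12.5·tan 12.90° = 2.8629 m.
Layer 2: sin θ = p·1527 = 0.3839 → θ = 22.58°; offset = 10.9·tan 22.58° = 4.5318 m.
Layer 3: sin θ = p·2646 = 0.6652 → θ = 41.70°; offset = 3.8·tan 41.70° = 3.3856 m.
Summing the layer offsets gives 10.7803 m.

10.78 m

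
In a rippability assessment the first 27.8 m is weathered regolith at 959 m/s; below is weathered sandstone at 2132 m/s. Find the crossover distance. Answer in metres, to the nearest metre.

90 m

x_cross = 2h·√((V₂+V₁)/(V₂−V₁)).
(V₂+V₁)/(V₂−V₁) = (2132+959)/(2132−959) = 2.6351; √ = 1.6233.
x_cross = 2·27.8·1.6233 = 90.26 m.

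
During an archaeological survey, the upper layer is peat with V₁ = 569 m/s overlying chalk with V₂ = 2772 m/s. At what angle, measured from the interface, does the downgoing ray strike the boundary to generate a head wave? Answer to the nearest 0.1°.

At critical incidence the refracted ray runs along the interface (θ₂ = 90°), so sin θ_c = V₁/V₂.
θ_c = arcsin(569/2772) = arcsin 0.2053 = 11.85°.
Measured from the interface: 90° − 11.85° = 78.15°.

78.2°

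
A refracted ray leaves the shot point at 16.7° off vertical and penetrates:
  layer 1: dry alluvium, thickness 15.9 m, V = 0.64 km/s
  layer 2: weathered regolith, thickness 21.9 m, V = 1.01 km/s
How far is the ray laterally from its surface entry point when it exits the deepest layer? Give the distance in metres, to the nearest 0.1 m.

Apply Snell's law at each interface; in layer i the horizontal offset is hᵢ·tan θᵢ.
Layer 1: θ = 16.70°; offset = 15.9·tan 16.70° = 4.770 m.
Layer 2: sin θ = 1.01·sin 16.7°/0.64 = 0.4535, θ = 26.97°; offset = 21.9·tan 26.97° = 11.143 m.
Σ offsets = 15.913 m.

15.9 m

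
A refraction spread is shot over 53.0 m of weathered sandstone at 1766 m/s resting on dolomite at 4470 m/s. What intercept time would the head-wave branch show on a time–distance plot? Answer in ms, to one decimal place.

55.1 ms

tᵢ = 2h·√(V₂²−V₁²)/(V₁V₂).
√(V₂²−V₁²) = √(4470²−1766²) = 4106.4 m/s.
tᵢ = 2·53.0·4106.4/(1766·4470) = 0.05514 s.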